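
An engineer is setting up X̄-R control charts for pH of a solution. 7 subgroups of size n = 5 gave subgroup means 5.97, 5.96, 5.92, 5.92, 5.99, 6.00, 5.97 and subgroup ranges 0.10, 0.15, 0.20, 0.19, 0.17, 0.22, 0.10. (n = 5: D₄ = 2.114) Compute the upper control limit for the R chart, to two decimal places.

0.34

R̄ = (0.10 + 0.15 + 0.20 + 0.19 + 0.17 + 0.22 + 0.10) / 7 = 1.1300 / 7 = 0.1614
UCL_R = D₄·R̄ = 2.114 × 0.1614 = 0.3413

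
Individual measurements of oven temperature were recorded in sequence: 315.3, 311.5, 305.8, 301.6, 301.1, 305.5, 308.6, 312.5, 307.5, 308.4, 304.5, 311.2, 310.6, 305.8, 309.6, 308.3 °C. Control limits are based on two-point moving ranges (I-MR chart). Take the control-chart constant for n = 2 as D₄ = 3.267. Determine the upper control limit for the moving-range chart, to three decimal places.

Moving ranges: 3.8, 5.7, 4.2, 0.5, 4.4, 3.1, 3.9, 5.0, 0.9, 3.9, 6.7, 0.6, 4.8, 3.8, 1.3; M̄R̄ = 52.6000 / 15 = 3.5067
UCL_MR = D₄·M̄R̄ = 3.267 × 3.5067 = 11.4563

11.456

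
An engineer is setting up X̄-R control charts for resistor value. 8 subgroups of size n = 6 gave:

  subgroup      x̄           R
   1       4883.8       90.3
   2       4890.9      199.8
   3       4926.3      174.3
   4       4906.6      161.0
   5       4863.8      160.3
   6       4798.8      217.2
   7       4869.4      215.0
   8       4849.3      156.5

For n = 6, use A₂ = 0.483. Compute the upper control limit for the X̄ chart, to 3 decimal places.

4956.592

X̄̄ = (4883.8 + 4890.9 + 4926.3 + 4906.6 + 4863.8 + 4798.8 + 4869.4 + 4849.3) / 8 = 38988.9000 / 8 = 4873.6125
R̄ = (90.3 + 199.8 + 174.3 + 161.0 + 160.3 + 217.2 + 215.0 + 156.5) / 8 = 1374.4000 / 8 = 171.8000
UCL = X̄̄ + A₂·R̄ = 4873.6125 + 0.483 × 171.8000 = 4956.5919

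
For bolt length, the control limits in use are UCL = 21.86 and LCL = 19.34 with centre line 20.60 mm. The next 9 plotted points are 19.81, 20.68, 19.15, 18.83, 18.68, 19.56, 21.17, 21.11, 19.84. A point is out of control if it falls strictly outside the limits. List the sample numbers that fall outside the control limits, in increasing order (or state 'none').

3, 4, 5

Compare each point to [19.34, 21.86]: sample 3 = 19.15 < LCL; sample 4 = 18.83 < LCL; sample 5 = 18.68 < LCL.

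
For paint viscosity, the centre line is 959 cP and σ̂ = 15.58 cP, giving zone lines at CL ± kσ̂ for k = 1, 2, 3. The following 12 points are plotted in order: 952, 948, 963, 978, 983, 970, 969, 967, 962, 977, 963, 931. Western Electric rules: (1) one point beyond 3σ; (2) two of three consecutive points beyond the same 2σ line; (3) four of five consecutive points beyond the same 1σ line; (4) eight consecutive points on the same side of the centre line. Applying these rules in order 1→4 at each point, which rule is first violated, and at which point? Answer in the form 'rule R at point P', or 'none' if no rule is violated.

Zone of each point (C = within 1σ̂, B = 1σ̂–2σ̂, A = 2σ̂–3σ̂, * = beyond 3σ̂; sign = side of CL): 1:-C, 2:-C, 3:+C, 4:+B, 5:+B, 6:+C, 7:+C, 8:+C, 9:+C, 10:+B, 11:+C, 12:-B
Rule 4 (eight consecutive points on the same side of the centre line) is satisfied at point 10.

rule 4 at point 10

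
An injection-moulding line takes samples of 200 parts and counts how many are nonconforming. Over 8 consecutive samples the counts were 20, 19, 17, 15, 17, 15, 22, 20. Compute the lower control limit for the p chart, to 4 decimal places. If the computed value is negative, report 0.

0.0297

p̄ = Σdᵢ / (k·n) = 145 / (8 × 200) = 0.09062
LCL = p̄ − 3·√(p̄(1−p̄)/n) = 0.09062 − 3 × 0.02030 = 0.02973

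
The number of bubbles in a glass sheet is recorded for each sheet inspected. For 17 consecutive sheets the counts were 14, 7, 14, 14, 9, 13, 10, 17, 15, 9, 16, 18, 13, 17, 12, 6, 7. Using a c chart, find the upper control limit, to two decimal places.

c̄ = (14 + 7 + 14 + 14 + 9 + 13 + 10 + 17 + 15 + 9 + 16 + 18 + 13 + 17 + 12 + 6 + 7) / 17 = 211 / 17 = 12.4118
UCL = c̄ + 3√c̄ = 12.4118 + 3 × √12.4118 = 12.4118 + 3 × 3.5230 = 22.9809

22.98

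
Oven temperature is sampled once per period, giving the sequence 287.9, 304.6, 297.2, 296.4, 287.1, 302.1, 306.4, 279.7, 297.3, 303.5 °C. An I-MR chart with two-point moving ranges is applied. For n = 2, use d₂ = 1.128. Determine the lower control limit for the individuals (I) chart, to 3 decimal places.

265.487

X̄ = (287.9 + 304.6 + 297.2 + 296.4 + 287.1 + 302.1 + 306.4 + 279.7 + 297.3 + 303.5) / 10 = 296.2200
Moving ranges: 16.7, 7.4, 0.8, 9.3, 15.0, 4.3, 26.7, 17.6, 6.2; M̄R̄ = 104.0000 / 9 = 11.5556
LCL = X̄ − 3·M̄R̄/d₂ = 296.2200 − 3 × 11.5556 / 1.128 = 265.4871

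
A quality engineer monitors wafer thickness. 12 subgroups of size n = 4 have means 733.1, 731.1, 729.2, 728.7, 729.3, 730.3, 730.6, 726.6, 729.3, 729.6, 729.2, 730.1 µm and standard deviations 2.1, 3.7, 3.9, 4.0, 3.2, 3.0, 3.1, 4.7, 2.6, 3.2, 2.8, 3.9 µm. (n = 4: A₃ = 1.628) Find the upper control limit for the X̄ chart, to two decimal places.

735.21

X̄̄ = (733.1 + 731.1 + 729.2 + 728.7 + 729.3 + 730.3 + 730.6 + 726.6 + 729.3 + 729.6 + 729.2 + 730.1) / 12 = 729.7583
s̄ = (2.1 + 3.7 + 3.9 + 4.0 + 3.2 + 3.0 + 3.1 + 4.7 + 2.6 + 3.2 + 2.8 + 3.9) / 12 = 3.3500
UCL = X̄̄ + A₃·s̄ = 729.7583 + 1.628 × 3.3500 = 735.2121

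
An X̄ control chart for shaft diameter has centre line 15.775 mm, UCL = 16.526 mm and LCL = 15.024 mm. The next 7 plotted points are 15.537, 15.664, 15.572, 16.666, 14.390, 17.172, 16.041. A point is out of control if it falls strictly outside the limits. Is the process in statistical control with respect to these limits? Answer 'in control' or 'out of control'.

out of control

Compare each point to [15.024, 16.526]: sample 4 = 16.666 > UCL; sample 5 = 14.390 < LCL; sample 6 = 17.172 > UCL.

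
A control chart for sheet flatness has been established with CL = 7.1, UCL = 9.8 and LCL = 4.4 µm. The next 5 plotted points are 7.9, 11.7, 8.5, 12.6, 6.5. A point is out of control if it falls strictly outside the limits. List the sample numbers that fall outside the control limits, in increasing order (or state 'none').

Compare each point to [4.4, 9.8]: sample 2 = 11.7 > UCL; sample 4 = 12.6 > UCL.

2, 4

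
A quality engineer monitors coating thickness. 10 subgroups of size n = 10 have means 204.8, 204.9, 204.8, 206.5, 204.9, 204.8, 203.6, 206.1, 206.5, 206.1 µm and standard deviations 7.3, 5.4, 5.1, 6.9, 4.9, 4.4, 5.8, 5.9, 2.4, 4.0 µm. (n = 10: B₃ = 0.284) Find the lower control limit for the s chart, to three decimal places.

s̄ = (7.3 + 5.4 + 5.1 + 6.9 + 4.9 + 4.4 + 5.8 + 5.9 + 2.4 + 4.0) / 10 = 5.2100
LCL_s = B₃·s̄ = 0.284 × 5.2100 = 1.4796

1.480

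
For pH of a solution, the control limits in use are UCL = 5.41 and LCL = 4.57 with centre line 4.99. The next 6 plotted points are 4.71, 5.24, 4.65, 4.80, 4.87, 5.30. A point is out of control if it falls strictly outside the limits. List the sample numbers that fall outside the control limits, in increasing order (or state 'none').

All 6 points lie within [4.57, 5.41].

none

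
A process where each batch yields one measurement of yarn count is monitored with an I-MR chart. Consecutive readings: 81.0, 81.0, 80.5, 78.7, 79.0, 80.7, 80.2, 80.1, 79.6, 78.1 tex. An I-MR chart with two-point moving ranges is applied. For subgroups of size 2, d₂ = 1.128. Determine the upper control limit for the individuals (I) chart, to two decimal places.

X̄ = (81.0 + 81.0 + 80.5 + 78.7 + 79.0 + 80.7 + 80.2 + 80.1 + 79.6 + 78.1) / 10 = 79.8900
Moving ranges: 0.0, 0.5, 1.8, 0.3, 1.7, 0.5, 0.1, 0.5, 1.5; M̄R̄ = 6.9000 / 9 = 0.7667
UCL = X̄ + 3·M̄R̄/d₂ = 79.8900 + 3 × 0.7667 / 1.128 = 81.9290

81.93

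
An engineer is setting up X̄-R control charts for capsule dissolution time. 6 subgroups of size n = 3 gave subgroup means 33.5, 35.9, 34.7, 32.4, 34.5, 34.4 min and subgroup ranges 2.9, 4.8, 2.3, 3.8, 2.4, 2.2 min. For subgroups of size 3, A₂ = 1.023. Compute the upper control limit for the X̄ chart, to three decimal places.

37.371

X̄̄ = (33.5 + 35.9 + 34.7 + 32.4 + 34.5 + 34.4) / 6 = 205.4000 / 6 = 34.2333
R̄ = (2.9 + 4.8 + 2.3 + 3.8 + 2.4 + 2.2) / 6 = 18.4000 / 6 = 3.0667
UCL = X̄̄ + A₂·R̄ = 34.2333 + 1.023 × 3.0667 = 37.3705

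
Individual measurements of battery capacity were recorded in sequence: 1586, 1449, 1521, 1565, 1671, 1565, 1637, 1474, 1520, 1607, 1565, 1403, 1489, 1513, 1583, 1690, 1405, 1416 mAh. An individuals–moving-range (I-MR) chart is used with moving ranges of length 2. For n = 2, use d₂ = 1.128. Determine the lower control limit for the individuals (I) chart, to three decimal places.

1283.169

X̄ = (1586 + 1449 + 1521 + 1565 + 1671 + 1565 + 1637 + 1474 + 1520 + 1607 + 1565 + 1403 + 1489 + 1513 + 1583 + 1690 + 1405 + 1416) / 18 = 1536.6111
Moving ranges: 137, 72, 44, 106, 106, 72, 163, 46, 87, 42, 162, 86, 24, 70, 107, 285, 11; M̄R̄ = 1620.0000 / 17 = 95.2941
LCL = X̄ − 3·M̄R̄/d₂ = 1536.6111 − 3 × 95.2941 / 1.128 = 1283.1693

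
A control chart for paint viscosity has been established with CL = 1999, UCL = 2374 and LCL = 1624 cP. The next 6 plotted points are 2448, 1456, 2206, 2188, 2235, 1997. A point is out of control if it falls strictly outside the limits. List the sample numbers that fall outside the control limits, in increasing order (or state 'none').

Compare each point to [1624, 2374]: sample 1 = 2448 > UCL; sample 2 = 1456 < LCL.

1, 2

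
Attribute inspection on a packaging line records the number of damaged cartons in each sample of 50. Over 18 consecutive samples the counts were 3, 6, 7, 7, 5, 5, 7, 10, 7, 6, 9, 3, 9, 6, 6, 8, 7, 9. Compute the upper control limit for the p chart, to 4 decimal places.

p̄ = Σdᵢ / (k·n) = 120 / (18 × 50) = 0.13333
UCL = p̄ + 3·√(p̄(1−p̄)/n) = 0.13333 + 3 × √(0.13333×0.86667/50) = 0.13333 + 3 × 0.04807 = 0.27756

0.2776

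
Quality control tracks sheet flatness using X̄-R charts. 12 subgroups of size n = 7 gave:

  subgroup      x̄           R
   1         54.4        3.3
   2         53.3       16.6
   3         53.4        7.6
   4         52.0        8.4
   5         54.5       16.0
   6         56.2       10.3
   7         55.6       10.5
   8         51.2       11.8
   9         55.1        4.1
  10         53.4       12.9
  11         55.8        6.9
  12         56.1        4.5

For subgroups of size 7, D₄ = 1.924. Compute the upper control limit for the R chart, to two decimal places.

R̄ = (3.3 + 16.6 + 7.6 + 8.4 + 16.0 + 10.3 + 10.5 + 11.8 + 4.1 + 12.9 + 6.9 + 4.5) / 12 = 112.9000 / 12 = 9.4083
UCL_R = D₄·R̄ = 1.924 × 9.4083 = 18.1016

18.10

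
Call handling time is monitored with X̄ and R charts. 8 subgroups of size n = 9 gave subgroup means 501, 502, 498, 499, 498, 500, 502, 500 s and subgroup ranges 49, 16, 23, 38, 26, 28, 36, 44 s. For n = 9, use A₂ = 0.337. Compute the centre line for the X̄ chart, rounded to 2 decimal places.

500.00

X̄̄ = (501 + 502 + 498 + 499 + 498 + 500 + 502 + 500) / 8 = 4000.0000 / 8 = 500.0000
CL = X̄̄ = 500.0000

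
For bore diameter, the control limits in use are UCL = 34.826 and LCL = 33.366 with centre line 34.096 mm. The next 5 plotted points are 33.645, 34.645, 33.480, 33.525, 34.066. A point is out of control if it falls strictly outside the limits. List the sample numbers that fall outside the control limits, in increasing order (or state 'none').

none

All 5 points lie within [33.366, 34.826].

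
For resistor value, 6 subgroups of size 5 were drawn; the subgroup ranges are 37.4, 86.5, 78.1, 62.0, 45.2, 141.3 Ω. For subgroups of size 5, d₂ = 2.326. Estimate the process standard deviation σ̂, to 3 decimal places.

R̄ = (37.4 + 86.5 + 78.1 + 62.0 + 45.2 + 141.3) / 6 = 75.0833
σ̂ = R̄ / d₂ = 75.0833 / 2.326 = 32.2800

32.280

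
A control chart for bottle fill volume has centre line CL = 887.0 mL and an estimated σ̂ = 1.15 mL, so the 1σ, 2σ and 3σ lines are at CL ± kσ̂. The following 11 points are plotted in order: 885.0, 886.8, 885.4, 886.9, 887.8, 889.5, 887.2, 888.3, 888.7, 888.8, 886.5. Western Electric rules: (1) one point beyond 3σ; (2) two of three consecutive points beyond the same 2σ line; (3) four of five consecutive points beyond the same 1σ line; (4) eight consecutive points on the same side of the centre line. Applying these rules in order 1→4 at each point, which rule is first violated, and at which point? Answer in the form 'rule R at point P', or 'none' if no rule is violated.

rule 3 at point 10

Zone of each point (C = within 1σ̂, B = 1σ̂–2σ̂, A = 2σ̂–3σ̂, * = beyond 3σ̂; sign = side of CL): 1:-B, 2:-C, 3:-B, 4:-C, 5:+C, 6:+A, 7:+C, 8:+B, 9:+B, 10:+B, 11:-C
Rule 3 (four of five consecutive points beyond the same 1σ limit) is satisfied at point 10.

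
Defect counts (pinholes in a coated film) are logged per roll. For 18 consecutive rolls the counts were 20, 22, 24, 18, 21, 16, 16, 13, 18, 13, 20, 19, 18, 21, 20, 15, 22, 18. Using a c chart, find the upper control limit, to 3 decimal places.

c̄ = (20 + 22 + 24 + 18 + 21 + 16 + 16 + 13 + 18 + 13 + 20 + 19 + 18 + 21 + 20 + 15 + 22 + 18) / 18 = 334 / 18 = 18.5556
UCL = c̄ + 3√c̄ = 18.5556 + 3 × √18.5556 = 18.5556 + 3 × 4.3076 = 31.4784

31.478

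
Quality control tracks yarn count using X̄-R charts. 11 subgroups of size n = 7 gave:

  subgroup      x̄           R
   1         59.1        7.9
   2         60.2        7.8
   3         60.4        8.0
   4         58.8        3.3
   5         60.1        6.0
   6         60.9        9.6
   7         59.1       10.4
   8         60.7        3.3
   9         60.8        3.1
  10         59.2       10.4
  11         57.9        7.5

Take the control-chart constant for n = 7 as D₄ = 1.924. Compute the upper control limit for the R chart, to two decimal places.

R̄ = (7.9 + 7.8 + 8.0 + 3.3 + 6.0 + 9.6 + 10.4 + 3.3 + 3.1 + 10.4 + 7.5) / 11 = 77.3000 / 11 = 7.0273
UCL_R = D₄·R̄ = 1.924 × 7.0273 = 13.5205

13.52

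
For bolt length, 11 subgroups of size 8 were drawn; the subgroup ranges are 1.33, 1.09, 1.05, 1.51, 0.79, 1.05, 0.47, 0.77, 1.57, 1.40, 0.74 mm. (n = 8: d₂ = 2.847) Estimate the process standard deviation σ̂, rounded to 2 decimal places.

R̄ = (1.33 + 1.09 + 1.05 + 1.51 + 0.79 + 1.05 + 0.47 + 0.77 + 1.57 + 1.40 + 0.74) / 11 = 1.0700
σ̂ = R̄ / d₂ = 1.0700 / 2.847 = 0.3758

0.38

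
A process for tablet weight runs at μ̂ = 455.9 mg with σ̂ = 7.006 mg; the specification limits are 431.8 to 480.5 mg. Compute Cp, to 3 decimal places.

Cp = (USL − LSL) / (6σ̂) = (480.5 − 431.8) / (6 × 7.006) = 48.7000 / 42.0360 = 1.1585

1.159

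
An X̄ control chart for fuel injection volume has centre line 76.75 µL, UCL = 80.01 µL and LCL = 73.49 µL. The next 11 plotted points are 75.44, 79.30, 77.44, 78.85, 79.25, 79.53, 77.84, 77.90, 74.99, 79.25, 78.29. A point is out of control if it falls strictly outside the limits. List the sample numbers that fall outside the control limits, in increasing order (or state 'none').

none

All 11 points lie within [73.49, 80.01].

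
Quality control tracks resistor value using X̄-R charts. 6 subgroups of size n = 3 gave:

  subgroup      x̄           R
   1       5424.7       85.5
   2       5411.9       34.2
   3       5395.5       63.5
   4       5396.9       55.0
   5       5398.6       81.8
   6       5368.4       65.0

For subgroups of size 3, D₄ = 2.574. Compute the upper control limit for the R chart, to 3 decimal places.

165.165

R̄ = (85.5 + 34.2 + 63.5 + 55.0 + 81.8 + 65.0) / 6 = 385.0000 / 6 = 64.1667
UCL_R = D₄·R̄ = 2.574 × 64.1667 = 165.1650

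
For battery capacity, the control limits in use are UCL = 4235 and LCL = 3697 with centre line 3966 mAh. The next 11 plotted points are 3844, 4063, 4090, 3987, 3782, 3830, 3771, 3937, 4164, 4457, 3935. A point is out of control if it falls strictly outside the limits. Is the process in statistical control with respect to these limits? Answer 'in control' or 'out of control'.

Compare each point to [3697, 4235]: sample 10 = 4457 > UCL.

out of control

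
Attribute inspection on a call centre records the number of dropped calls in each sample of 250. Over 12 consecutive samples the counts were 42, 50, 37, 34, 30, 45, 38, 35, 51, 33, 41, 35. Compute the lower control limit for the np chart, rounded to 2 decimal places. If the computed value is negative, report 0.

21.99

p̄ = Σdᵢ / (k·n) = 471 / (12 × 250) = 0.15700
LCL = np̄ − 3·√(np̄(1−p̄)) = 39.2500 − 3 × 5.7522 = 21.9934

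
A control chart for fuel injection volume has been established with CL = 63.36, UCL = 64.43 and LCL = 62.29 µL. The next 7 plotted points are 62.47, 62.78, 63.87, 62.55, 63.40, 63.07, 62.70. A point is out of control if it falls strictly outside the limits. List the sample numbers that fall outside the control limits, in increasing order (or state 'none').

none

All 7 points lie within [62.29, 64.43].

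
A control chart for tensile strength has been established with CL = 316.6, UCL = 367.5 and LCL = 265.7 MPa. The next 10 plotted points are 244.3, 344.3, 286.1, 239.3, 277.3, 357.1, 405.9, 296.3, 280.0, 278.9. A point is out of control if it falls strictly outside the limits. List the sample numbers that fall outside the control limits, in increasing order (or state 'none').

1, 4, 7

Compare each point to [265.7, 367.5]: sample 1 = 244.3 < LCL; sample 4 = 239.3 < LCL; sample 7 = 405.9 > UCL.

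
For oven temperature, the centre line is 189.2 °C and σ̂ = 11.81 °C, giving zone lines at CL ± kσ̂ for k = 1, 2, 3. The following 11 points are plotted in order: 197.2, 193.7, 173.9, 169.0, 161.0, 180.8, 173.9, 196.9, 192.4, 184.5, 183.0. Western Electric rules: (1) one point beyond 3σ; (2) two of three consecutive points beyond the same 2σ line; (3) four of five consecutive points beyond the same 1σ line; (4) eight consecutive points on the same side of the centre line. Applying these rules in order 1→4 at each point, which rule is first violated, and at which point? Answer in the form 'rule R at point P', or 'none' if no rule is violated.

Zone of each point (C = within 1σ̂, B = 1σ̂–2σ̂, A = 2σ̂–3σ̂, * = beyond 3σ̂; sign = side of CL): 1:+C, 2:+C, 3:-B, 4:-B, 5:-A, 6:-C, 7:-B, 8:+C, 9:+C, 10:-C, 11:-C
Rule 3 (four of five consecutive points beyond the same 1σ limit) is satisfied at point 7.

rule 3 at point 7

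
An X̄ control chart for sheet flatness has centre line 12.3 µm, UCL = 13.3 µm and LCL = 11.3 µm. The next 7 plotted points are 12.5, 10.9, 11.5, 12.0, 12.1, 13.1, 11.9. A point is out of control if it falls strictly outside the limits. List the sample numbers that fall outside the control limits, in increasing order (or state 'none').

2

Compare each point to [11.3, 13.3]: sample 2 = 10.9 < LCL.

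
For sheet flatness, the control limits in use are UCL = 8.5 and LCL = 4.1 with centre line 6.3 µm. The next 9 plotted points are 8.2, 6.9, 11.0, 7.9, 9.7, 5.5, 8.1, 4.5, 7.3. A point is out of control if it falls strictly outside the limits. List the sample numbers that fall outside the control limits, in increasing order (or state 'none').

3, 5

Compare each point to [4.1, 8.5]: sample 3 = 11.0 > UCL; sample 5 = 9.7 > UCL.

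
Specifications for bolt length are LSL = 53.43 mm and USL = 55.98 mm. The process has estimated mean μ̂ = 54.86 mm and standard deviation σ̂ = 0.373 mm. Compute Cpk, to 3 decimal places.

1.001

Cpu = (USL − μ̂) / (3σ̂) = (55.98 − 54.86) / (3 × 0.373) = 1.0009; Cpl = (μ̂ − LSL) / (3σ̂) = (54.86 − 53.43) / (3 × 0.373) = 1.2779; Cpk = min(Cpu, Cpl) = 1.0009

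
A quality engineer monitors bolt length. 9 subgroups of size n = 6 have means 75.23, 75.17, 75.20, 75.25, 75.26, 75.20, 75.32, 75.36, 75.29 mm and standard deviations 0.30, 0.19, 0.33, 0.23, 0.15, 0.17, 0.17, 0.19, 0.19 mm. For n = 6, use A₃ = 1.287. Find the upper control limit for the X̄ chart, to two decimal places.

X̄̄ = (75.23 + 75.17 + 75.20 + 75.25 + 75.26 + 75.20 + 75.32 + 75.36 + 75.29) / 9 = 75.2533
s̄ = (0.30 + 0.19 + 0.33 + 0.23 + 0.15 + 0.17 + 0.17 + 0.19 + 0.19) / 9 = 0.2133
UCL = X̄̄ + A₃·s̄ = 75.2533 + 1.287 × 0.2133 = 75.5279

75.53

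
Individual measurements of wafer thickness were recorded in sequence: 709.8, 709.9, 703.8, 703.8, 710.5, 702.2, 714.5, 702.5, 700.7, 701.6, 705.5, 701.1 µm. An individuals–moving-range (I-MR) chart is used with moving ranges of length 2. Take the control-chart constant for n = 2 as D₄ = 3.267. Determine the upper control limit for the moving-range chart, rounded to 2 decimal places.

Moving ranges: 0.1, 6.1, 0.0, 6.7, 8.3, 12.3, 12.0, 1.8, 0.9, 3.9, 4.4; M̄R̄ = 56.5000 / 11 = 5.1364
UCL_MR = D₄·M̄R̄ = 3.267 × 5.1364 = 16.7805

16.78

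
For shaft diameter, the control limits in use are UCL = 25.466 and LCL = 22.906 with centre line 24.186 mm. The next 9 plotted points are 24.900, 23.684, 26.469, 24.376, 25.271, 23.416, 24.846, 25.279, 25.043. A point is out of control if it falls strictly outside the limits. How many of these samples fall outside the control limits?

1

Compare each point to [22.906, 25.466]: sample 3 = 26.469 > UCL.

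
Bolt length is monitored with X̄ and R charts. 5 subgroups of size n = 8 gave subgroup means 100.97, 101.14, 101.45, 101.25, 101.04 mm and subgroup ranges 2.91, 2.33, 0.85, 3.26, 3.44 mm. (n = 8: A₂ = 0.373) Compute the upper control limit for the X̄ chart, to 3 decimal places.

X̄̄ = (100.97 + 101.14 + 101.45 + 101.25 + 101.04) / 5 = 505.8500 / 5 = 101.1700
R̄ = (2.91 + 2.33 + 0.85 + 3.26 + 3.44) / 5 = 12.7900 / 5 = 2.5580
UCL = X̄̄ + A₂·R̄ = 101.1700 + 0.373 × 2.5580 = 102.1241

102.124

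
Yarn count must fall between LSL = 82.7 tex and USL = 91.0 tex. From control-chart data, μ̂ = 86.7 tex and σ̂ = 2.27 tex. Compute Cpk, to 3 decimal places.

Cpu = (USL − μ̂) / (3σ̂) = (91.0 − 86.7) / (3 × 2.27) = 0.6314; Cpl = (μ̂ − LSL) / (3σ̂) = (86.7 − 82.7) / (3 × 2.27) = 0.5874; Cpk = min(Cpu, Cpl) = 0.5874

0.587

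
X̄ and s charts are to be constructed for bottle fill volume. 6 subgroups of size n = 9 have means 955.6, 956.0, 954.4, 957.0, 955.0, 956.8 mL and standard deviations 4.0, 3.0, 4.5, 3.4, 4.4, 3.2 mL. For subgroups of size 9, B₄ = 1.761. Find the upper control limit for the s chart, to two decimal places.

6.60

s̄ = (4.0 + 3.0 + 4.5 + 3.4 + 4.4 + 3.2) / 6 = 3.7500
UCL_s = B₄·s̄ = 1.761 × 3.7500 = 6.6037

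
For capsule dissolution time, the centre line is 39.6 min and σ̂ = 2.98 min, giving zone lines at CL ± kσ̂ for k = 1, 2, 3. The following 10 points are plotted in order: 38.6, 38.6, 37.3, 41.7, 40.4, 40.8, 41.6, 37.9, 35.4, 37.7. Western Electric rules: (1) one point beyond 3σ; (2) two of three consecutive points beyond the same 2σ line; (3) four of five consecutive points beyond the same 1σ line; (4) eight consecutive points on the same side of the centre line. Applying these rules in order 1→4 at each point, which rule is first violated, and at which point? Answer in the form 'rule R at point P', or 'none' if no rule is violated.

none

Zone of each point (C = within 1σ̂, B = 1σ̂–2σ̂, A = 2σ̂–3σ̂, * = beyond 3σ̂; sign = side of CL): 1:-C, 2:-C, 3:-C, 4:+C, 5:+C, 6:+C, 7:+C, 8:-C, 9:-B, 10:-C
No rule fires across all 10 points.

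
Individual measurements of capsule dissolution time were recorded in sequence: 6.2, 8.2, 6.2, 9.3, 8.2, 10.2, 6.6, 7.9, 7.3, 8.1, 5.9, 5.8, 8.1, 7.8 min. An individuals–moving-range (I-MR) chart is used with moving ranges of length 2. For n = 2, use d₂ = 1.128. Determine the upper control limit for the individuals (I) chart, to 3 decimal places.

11.935

X̄ = (6.2 + 8.2 + 6.2 + 9.3 + 8.2 + 10.2 + 6.6 + 7.9 + 7.3 + 8.1 + 5.9 + 5.8 + 8.1 + 7.8) / 14 = 7.5571
Moving ranges: 2.0, 2.0, 3.1, 1.1, 2.0, 3.6, 1.3, 0.6, 0.8, 2.2, 0.1, 2.3, 0.3; M̄R̄ = 21.4000 / 13 = 1.6462
UCL = X̄ + 3·M̄R̄/d₂ = 7.5571 + 3 × 1.6462 / 1.128 = 11.9352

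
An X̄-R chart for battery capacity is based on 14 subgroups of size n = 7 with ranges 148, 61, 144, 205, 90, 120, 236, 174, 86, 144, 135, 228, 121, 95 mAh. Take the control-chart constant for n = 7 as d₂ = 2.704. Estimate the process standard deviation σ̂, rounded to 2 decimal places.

R̄ = (148 + 61 + 144 + 205 + 90 + 120 + 236 + 174 + 86 + 144 + 135 + 228 + 121 + 95) / 14 = 141.9286
σ̂ = R̄ / d₂ = 141.9286 / 2.704 = 52.4884

52.49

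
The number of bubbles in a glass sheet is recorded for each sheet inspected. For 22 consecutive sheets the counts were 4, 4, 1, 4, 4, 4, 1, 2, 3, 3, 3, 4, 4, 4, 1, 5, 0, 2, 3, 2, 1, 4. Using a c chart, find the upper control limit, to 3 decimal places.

7.940

c̄ = (4 + 4 + 1 + 4 + 4 + 4 + 1 + 2 + 3 + 3 + 3 + 4 + 4 + 4 + 1 + 5 + 0 + 2 + 3 + 2 + 1 + 4) / 22 = 63 / 22 = 2.8636
UCL = c̄ + 3√c̄ = 2.8636 + 3 × √2.8636 = 2.8636 + 3 × 1.6922 = 7.9403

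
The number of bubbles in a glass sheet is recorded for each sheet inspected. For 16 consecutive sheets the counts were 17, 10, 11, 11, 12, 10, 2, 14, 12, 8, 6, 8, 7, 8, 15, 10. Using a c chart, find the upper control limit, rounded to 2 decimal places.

c̄ = (17 + 10 + 11 + 11 + 12 + 10 + 2 + 14 + 12 + 8 + 6 + 8 + 7 + 8 + 15 + 10) / 16 = 161 / 16 = 10.0625
UCL = c̄ + 3√c̄ = 10.0625 + 3 × √10.0625 = 10.0625 + 3 × 3.1721 = 19.5789

19.58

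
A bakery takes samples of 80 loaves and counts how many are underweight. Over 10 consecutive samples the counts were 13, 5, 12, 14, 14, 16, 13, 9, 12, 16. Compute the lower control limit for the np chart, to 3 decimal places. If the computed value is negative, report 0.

2.689

p̄ = Σdᵢ / (k·n) = 124 / (10 × 80) = 0.15500
LCL = np̄ − 3·√(np̄(1−p̄)) = 12.4000 − 3 × 3.2370 = 2.6891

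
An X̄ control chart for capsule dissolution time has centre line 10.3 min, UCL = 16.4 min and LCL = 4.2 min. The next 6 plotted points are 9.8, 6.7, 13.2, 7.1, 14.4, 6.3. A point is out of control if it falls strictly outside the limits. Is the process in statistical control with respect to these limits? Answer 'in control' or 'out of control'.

in control

All 6 points lie within [4.2, 16.4].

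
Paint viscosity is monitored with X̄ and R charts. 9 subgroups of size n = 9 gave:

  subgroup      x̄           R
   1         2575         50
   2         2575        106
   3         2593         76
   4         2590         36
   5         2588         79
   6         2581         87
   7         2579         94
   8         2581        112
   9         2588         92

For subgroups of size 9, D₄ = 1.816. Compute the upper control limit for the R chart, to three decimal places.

147.701

R̄ = (50 + 106 + 76 + 36 + 79 + 87 + 94 + 112 + 92) / 9 = 732.0000 / 9 = 81.3333
UCL_R = D₄·R̄ = 1.816 × 81.3333 = 147.7013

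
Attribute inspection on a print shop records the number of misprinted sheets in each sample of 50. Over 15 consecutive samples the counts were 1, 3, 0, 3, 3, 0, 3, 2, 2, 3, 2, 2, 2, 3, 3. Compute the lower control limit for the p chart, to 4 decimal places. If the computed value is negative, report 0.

p̄ = Σdᵢ / (k·n) = 32 / (15 × 50) = 0.04267
LCL = p̄ − 3·√(p̄(1−p̄)/n) = 0.04267 − 3 × 0.02858 = -0.04308 → 0 (negative, so LCL = 0)

0.0000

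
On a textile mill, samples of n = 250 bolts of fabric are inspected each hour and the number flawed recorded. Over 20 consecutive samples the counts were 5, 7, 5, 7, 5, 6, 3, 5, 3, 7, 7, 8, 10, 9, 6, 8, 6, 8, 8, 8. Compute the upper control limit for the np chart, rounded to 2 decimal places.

p̄ = Σdᵢ / (k·n) = 131 / (20 × 250) = 0.02620
UCL = np̄ + 3·√(np̄(1−p̄)) = 6.5500 + 3 × √(6.5500×0.97380) = 6.5500 + 3 × 2.5255 = 14.1266

14.13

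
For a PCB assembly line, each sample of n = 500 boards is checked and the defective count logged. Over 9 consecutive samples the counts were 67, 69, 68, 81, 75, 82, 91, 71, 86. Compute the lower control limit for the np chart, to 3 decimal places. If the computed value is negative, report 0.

52.496

p̄ = Σdᵢ / (k·n) = 690 / (9 × 500) = 0.15333
LCL = np̄ − 3·√(np̄(1−p̄)) = 76.6667 − 3 × 8.0567 = 52.4964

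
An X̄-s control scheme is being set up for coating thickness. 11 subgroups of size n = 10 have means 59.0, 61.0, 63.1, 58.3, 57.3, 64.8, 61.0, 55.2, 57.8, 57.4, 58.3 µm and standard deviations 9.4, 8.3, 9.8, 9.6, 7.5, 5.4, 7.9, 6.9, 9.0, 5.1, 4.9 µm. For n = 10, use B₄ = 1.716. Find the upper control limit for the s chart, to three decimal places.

13.073

s̄ = (9.4 + 8.3 + 9.8 + 9.6 + 7.5 + 5.4 + 7.9 + 6.9 + 9.0 + 5.1 + 4.9) / 11 = 7.6182
UCL_s = B₄·s̄ = 1.716 × 7.6182 = 13.0728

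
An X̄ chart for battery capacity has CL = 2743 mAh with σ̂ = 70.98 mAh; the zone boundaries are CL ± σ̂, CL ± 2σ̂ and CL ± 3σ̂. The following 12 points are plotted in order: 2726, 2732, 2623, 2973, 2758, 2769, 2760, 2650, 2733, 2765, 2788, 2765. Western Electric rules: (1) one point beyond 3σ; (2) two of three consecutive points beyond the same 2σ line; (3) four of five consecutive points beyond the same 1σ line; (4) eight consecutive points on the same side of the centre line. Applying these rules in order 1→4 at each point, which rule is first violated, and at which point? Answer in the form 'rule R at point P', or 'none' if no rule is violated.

Zone of each point (C = within 1σ̂, B = 1σ̂–2σ̂, A = 2σ̂–3σ̂, * = beyond 3σ̂; sign = side of CL): 1:-C, 2:-C, 3:-B, 4:+*, 5:+C, 6:+C, 7:+C, 8:-B, 9:-C, 10:+C, 11:+C, 12:+C
Rule 1 (one point beyond the 3σ limits) is satisfied at point 4.

rule 1 at point 4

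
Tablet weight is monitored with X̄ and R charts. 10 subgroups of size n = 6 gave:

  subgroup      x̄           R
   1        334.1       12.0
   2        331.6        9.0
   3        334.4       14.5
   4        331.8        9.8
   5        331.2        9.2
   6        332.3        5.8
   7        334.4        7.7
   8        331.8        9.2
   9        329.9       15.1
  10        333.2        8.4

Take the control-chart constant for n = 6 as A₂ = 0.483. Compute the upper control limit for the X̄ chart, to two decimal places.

337.33

X̄̄ = (334.1 + 331.6 + 334.4 + 331.8 + 331.2 + 332.3 + 334.4 + 331.8 + 329.9 + 333.2) / 10 = 3324.7000 / 10 = 332.4700
R̄ = (12.0 + 9.0 + 14.5 + 9.8 + 9.2 + 5.8 + 7.7 + 9.2 + 15.1 + 8.4) / 10 = 100.7000 / 10 = 10.0700
UCL = X̄̄ + A₂·R̄ = 332.4700 + 0.483 × 10.0700 = 337.3338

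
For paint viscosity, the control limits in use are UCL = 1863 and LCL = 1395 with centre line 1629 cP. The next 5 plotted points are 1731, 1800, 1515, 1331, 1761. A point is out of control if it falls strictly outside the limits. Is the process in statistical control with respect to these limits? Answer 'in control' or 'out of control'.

out of control

Compare each point to [1395, 1863]: sample 4 = 1331 < LCL.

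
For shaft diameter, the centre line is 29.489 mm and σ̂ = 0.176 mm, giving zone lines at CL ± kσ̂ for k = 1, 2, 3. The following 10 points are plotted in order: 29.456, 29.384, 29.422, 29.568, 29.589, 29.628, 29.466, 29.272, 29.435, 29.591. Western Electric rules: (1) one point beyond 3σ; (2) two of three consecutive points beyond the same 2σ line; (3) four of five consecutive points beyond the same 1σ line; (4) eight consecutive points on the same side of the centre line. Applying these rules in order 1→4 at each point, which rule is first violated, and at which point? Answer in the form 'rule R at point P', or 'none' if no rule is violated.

Zone of each point (C = within 1σ̂, B = 1σ̂–2σ̂, A = 2σ̂–3σ̂, * = beyond 3σ̂; sign = side of CL): 1:-C, 2:-C, 3:-C, 4:+C, 5:+C, 6:+C, 7:-C, 8:-B, 9:-C, 10:+C
No rule fires across all 10 points.

none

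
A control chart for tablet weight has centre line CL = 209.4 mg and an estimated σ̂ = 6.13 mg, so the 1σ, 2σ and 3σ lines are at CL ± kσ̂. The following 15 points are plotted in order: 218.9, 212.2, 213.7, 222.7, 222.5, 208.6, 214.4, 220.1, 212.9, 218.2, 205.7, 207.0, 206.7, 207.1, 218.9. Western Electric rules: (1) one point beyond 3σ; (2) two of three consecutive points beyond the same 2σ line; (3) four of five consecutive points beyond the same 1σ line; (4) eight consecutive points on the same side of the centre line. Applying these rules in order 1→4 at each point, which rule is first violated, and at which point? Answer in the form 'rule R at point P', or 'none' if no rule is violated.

rule 2 at point 5

Zone of each point (C = within 1σ̂, B = 1σ̂–2σ̂, A = 2σ̂–3σ̂, * = beyond 3σ̂; sign = side of CL): 1:+B, 2:+C, 3:+C, 4:+A, 5:+A, 6:-C, 7:+C, 8:+B, 9:+C, 10:+B, 11:-C, 12:-C, 13:-C, 14:-C, 15:+B
Rule 2 (two of three consecutive points beyond the same 2σ limit) is satisfied at point 5.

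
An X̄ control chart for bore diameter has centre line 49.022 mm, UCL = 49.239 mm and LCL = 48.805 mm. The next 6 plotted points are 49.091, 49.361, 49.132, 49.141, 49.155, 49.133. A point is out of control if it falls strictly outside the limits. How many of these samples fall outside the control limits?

1

Compare each point to [48.805, 49.239]: sample 2 = 49.361 > UCL.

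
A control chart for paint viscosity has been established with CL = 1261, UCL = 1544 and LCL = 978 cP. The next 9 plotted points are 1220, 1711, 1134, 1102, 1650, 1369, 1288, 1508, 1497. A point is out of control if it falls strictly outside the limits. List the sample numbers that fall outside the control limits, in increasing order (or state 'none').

Compare each point to [978, 1544]: sample 2 = 1711 > UCL; sample 5 = 1650 > UCL.

2, 5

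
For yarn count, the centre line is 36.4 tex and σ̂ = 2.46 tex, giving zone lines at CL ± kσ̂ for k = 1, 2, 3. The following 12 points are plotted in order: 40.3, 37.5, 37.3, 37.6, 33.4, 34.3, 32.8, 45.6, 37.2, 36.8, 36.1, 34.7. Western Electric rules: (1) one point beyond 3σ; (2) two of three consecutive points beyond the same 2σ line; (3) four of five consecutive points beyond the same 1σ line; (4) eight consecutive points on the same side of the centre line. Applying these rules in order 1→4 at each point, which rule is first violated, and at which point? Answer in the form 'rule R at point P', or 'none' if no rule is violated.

rule 1 at point 8

Zone of each point (C = within 1σ̂, B = 1σ̂–2σ̂, A = 2σ̂–3σ̂, * = beyond 3σ̂; sign = side of CL): 1:+B, 2:+C, 3:+C, 4:+C, 5:-B, 6:-C, 7:-B, 8:+*, 9:+C, 10:+C, 11:-C, 12:-C
Rule 1 (one point beyond the 3σ limits) is satisfied at point 8.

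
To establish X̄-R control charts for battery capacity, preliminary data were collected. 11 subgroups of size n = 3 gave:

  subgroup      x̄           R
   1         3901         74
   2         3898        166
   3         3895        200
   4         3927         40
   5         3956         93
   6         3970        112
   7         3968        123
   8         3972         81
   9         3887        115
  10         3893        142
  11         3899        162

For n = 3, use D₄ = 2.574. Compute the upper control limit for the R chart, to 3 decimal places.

306.072

R̄ = (74 + 166 + 200 + 40 + 93 + 112 + 123 + 81 + 115 + 142 + 162) / 11 = 1308.0000 / 11 = 118.9091
UCL_R = D₄·R̄ = 2.574 × 118.9091 = 306.0720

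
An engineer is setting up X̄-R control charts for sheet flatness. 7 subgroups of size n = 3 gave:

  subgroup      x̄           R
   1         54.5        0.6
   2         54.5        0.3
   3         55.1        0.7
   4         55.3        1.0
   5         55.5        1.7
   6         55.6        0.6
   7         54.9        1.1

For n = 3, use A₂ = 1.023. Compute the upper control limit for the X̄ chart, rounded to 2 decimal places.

55.93

X̄̄ = (54.5 + 54.5 + 55.1 + 55.3 + 55.5 + 55.6 + 54.9) / 7 = 385.4000 / 7 = 55.0571
R̄ = (0.6 + 0.3 + 0.7 + 1.0 + 1.7 + 0.6 + 1.1) / 7 = 6.0000 / 7 = 0.8571
UCL = X̄̄ + A₂·R̄ = 55.0571 + 1.023 × 0.8571 = 55.9340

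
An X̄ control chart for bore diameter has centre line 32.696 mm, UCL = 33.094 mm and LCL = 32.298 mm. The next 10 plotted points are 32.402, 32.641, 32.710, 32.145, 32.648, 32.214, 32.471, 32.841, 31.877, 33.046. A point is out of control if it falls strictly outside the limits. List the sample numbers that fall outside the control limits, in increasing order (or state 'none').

Compare each point to [32.298, 33.094]: sample 4 = 32.145 < LCL; sample 6 = 32.214 < LCL; sample 9 = 31.877 < LCL.

4, 6, 9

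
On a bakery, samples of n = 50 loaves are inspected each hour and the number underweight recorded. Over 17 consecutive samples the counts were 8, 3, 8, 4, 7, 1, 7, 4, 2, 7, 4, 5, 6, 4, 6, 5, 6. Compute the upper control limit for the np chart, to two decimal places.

11.55

p̄ = Σdᵢ / (k·n) = 87 / (17 × 50) = 0.10235
UCL = np̄ + 3·√(np̄(1−p̄)) = 5.1176 + 3 × √(5.1176×0.89765) = 5.1176 + 3 × 2.1433 = 11.5476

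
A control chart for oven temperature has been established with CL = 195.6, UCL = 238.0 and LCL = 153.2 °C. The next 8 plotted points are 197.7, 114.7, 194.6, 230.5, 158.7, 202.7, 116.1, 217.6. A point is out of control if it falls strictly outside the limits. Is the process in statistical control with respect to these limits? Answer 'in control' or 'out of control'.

Compare each point to [153.2, 238.0]: sample 2 = 114.7 < LCL; sample 7 = 116.1 < LCL.

out of control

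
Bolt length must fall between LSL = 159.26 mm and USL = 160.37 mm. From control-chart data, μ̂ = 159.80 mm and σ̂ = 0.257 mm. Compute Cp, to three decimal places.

Cp = (USL − LSL) / (6σ̂) = (160.37 − 159.26) / (6 × 0.257) = 1.1100 / 1.5420 = 0.7198

0.720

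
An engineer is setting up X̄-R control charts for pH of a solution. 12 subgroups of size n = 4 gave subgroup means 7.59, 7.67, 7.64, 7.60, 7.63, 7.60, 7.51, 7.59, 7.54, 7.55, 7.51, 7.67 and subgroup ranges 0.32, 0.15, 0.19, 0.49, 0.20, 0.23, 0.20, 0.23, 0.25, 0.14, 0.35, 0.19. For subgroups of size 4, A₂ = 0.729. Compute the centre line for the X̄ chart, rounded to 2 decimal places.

7.59

X̄̄ = (7.59 + 7.67 + 7.64 + 7.60 + 7.63 + 7.60 + 7.51 + 7.59 + 7.54 + 7.55 + 7.51 + 7.67) / 12 = 91.1000 / 12 = 7.5917
CL = X̄̄ = 7.5917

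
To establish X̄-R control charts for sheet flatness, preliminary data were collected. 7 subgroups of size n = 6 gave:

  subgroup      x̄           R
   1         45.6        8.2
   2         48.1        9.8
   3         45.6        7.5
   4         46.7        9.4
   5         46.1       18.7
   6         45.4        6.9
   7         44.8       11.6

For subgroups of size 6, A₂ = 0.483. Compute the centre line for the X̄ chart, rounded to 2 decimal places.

X̄̄ = (45.6 + 48.1 + 45.6 + 46.7 + 46.1 + 45.4 + 44.8) / 7 = 322.3000 / 7 = 46.0429
CL = X̄̄ = 46.0429

46.04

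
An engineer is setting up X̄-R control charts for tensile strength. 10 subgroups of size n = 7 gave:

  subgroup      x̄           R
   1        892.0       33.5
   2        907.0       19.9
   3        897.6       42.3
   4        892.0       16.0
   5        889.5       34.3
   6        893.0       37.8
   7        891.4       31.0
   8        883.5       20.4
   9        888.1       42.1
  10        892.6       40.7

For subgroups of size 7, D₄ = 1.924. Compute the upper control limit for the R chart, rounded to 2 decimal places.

R̄ = (33.5 + 19.9 + 42.3 + 16.0 + 34.3 + 37.8 + 31.0 + 20.4 + 42.1 + 40.7) / 10 = 318.0000 / 10 = 31.8000
UCL_R = D₄·R̄ = 1.924 × 31.8000 = 61.1832

61.18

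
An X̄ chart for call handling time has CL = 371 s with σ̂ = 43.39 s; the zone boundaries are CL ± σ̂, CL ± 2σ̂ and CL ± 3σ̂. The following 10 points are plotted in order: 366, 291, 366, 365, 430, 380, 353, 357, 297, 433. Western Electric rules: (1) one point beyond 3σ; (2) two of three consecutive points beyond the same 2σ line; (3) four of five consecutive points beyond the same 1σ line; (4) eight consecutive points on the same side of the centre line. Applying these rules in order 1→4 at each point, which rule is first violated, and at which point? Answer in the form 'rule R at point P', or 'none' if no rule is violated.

Zone of each point (C = within 1σ̂, B = 1σ̂–2σ̂, A = 2σ̂–3σ̂, * = beyond 3σ̂; sign = side of CL): 1:-C, 2:-B, 3:-C, 4:-C, 5:+B, 6:+C, 7:-C, 8:-C, 9:-B, 10:+B
No rule fires across all 10 points.

none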